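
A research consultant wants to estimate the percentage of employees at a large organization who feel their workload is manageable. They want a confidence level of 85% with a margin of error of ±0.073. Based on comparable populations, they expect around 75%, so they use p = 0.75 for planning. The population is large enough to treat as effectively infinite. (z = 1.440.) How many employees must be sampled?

73

With p = 0.75, p(1−p) = 0.1875.
n = z²·p(1−p)/E² = 1.440² × 0.1875 / 0.073² = 2.0736 × 0.1875 / 0.005329 ≈ 72.96.
Rounding up gives n = 73.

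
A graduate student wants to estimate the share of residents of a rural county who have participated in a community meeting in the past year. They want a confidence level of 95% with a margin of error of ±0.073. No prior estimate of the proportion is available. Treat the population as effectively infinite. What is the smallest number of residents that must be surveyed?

For 95% confidence, z = 1.960.
With no prior estimate, use p = 0.5, giving p(1−p) = 0.25.
n = z²·p(1−p)/E² = 1.960² × 0.2500 / 0.073² = 3.8416 × 0.2500 / 0.005329 ≈ 180.22.
Rounding up gives n = 181.

181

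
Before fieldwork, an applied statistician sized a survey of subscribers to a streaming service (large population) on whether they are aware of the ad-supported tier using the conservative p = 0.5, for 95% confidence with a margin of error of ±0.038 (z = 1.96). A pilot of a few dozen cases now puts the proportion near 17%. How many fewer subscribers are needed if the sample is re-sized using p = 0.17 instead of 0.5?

290

Conservative (p = 0.5): n = 1.96² × 0.25 / 0.038² ≈ 665.10 → 666.
Using p = 0.17: p(1−p) = 0.1411, so n = 1.96² × 0.1411 / 0.038² ≈ 375.38 → 376.
Reduction: 666 − 376 = 290.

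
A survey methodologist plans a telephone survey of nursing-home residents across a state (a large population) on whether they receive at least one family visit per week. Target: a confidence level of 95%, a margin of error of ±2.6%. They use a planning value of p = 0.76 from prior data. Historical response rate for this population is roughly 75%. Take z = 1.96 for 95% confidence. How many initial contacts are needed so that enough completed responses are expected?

Completed interviews needed: n₀ = 1.96² × 0.1824 / 0.026² ≈ 1036.55 → 1037.
At a 75% response rate, contacts needed = 1037 / 0.75 ≈ 1382.67 → 1383.

1383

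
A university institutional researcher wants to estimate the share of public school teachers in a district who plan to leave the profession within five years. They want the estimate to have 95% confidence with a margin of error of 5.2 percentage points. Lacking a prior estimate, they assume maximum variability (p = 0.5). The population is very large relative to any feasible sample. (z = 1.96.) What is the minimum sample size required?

356

With p = 0.5, p(1−p) = 0.25.
n = z²·p(1−p)/E² = 1.96² × 0.2500 / 0.052² = 3.8416 × 0.2500 / 0.002704 ≈ 355.18.
Rounding up gives n = 356.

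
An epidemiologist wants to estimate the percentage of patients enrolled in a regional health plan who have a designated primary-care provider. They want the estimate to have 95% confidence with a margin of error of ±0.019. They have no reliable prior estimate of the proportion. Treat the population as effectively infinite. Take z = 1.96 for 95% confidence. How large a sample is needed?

With no prior estimate, use p = 0.5, giving p(1−p) = 0.25.
n = z²·p(1−p)/E² = 1.96² × 0.2500 / 0.019² = 3.8416 × 0.2500 / 0.000361 ≈ 2660.39.
Rounding up gives n = 2661.

2661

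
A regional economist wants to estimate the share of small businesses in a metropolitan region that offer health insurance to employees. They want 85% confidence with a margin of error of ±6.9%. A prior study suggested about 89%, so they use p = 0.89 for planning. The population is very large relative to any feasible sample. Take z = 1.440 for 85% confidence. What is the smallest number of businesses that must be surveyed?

43

With p = 0.89, p(1−p) = 0.0979.
n = z²·p(1−p)/E² = 1.440² × 0.0979 / 0.069² = 2.0736 × 0.0979 / 0.004761 ≈ 42.64.
Rounding up gives n = 43.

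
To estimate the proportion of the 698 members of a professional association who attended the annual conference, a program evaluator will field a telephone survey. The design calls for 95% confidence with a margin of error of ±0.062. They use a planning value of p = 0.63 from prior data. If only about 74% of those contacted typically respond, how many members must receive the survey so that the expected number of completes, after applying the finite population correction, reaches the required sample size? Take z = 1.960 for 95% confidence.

Completed interviews needed (unadjusted): n₀ = 1.960² × 0.2331 / 0.062² ≈ 232.95 → 233.
FPC for N = 698: n = 233 / (1 + 232/698) = 233 / 1.3324 ≈ 174.88 → 175.
At a 74% response rate, contacts needed = 175 / 0.74 ≈ 236.49 → 237.

237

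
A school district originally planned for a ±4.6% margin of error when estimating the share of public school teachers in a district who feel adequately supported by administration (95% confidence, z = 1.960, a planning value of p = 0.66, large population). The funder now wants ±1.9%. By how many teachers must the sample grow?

At ±4.6%: n = 1.960² × 0.2244 / 0.046² ≈ 407.40 → 408.
At ±1.9%: n = 1.960² × 0.2244 / 0.019² ≈ 2387.96 → 2388.
Additional respondents: 2388 − 408 = 1980.

1980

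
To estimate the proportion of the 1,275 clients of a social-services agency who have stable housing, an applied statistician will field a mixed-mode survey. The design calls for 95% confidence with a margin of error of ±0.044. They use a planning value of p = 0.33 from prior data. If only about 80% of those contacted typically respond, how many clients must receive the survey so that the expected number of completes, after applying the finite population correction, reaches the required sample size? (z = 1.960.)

409

Completed interviews needed (unadjusted): n₀ = 1.960² × 0.2211 / 0.044² ≈ 438.73 → 439.
FPC for N = 1,275: n = 439 / (1 + 438/1275) = 439 / 1.3435 ≈ 326.75 → 327.
At an 80% response rate, contacts needed = 327 / 0.80 ≈ 408.75 → 409.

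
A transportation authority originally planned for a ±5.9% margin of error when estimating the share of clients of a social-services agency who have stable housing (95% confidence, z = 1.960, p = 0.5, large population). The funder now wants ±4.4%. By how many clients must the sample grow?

At ±5.9%: n = 1.960² × 0.2500 / 0.059² ≈ 275.90 → 276.
At ±4.4%: n = 1.960² × 0.2500 / 0.044² ≈ 496.07 → 497.
Additional respondents: 497 − 276 = 221.

221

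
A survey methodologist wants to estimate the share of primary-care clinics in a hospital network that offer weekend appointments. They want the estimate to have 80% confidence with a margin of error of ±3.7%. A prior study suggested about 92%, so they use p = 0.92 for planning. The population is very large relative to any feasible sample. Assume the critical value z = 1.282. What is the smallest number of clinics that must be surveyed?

89

With p = 0.92, p(1−p) = 0.0736.
n = z²·p(1−p)/E² = 1.282² × 0.0736 / 0.037² = 1.6435 × 0.0736 / 0.001369 ≈ 88.36.
Rounding up gives n = 89.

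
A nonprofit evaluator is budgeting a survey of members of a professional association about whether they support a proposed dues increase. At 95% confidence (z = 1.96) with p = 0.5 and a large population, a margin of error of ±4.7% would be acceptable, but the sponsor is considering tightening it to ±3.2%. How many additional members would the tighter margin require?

At ±4.7%: n = 1.96² × 0.2500 / 0.047² ≈ 434.77 → 435.
At ±3.2%: n = 1.96² × 0.2500 / 0.032² ≈ 937.89 → 938.
Additional respondents: 938 − 435 = 503.

503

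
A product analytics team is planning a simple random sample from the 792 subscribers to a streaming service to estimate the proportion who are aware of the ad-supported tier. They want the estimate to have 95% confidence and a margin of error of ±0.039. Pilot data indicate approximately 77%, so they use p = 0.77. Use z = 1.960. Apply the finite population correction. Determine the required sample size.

Unadjusted: n₀ = 1.960² × 0.77 × 0.23 / 0.039² ≈ 447.30, so n₀ = 448.
Finite population correction with N = 792: n = n₀ / (1 + (n₀−1)/N) = 448 / (1 + 447/792) = 448 / 1.5644 ≈ 286.37.
Rounding up, n = 287.

287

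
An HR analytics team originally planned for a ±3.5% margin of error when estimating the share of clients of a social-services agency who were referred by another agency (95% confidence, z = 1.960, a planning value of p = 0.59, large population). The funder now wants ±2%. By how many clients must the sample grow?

1565

At ±3.5%: n = 1.960² × 0.2419 / 0.035² ≈ 758.60 → 759.
At ±2%: n = 1.960² × 0.2419 / 0.020² ≈ 2323.21 → 2324.
Additional respondents: 2324 − 759 = 1565.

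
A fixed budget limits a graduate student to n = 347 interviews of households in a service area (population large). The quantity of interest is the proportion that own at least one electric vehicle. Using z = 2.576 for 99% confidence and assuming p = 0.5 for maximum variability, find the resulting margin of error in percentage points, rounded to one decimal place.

SE(p̂) = √[p(1−p)/n] = √[0.2500/347] = 0.02684.
E = z × SE = 2.576 × 0.02684 = 0.06914, or 6.9 percentage points.

6.9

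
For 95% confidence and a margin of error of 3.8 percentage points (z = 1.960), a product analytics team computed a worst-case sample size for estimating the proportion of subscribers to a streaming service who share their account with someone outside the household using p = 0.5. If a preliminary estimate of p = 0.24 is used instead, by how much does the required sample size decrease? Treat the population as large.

Conservative (p = 0.5): n = 1.960² × 0.25 / 0.038² ≈ 665.10 → 666.
Using p = 0.24: p(1−p) = 0.1824, so n = 1.960² × 0.1824 / 0.038² ≈ 485.25 → 486.
Reduction: 666 − 486 = 180.

180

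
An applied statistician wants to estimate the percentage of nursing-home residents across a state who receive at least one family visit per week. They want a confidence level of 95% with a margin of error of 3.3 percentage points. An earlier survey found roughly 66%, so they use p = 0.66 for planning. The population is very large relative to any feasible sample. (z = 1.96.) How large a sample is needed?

With p = 0.66, p(1−p) = 0.2244.
n = z²·p(1−p)/E² = 1.96² × 0.2244 / 0.033² = 3.8416 × 0.2244 / 0.001089 ≈ 791.60.
Rounding up gives n = 792.

792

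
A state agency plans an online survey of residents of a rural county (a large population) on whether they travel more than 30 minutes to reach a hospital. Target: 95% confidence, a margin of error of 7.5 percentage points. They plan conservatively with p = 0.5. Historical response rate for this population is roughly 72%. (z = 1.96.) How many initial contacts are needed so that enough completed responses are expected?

238

Completed interviews needed: n₀ = 1.96² × 0.2500 / 0.075² ≈ 170.74 → 171.
At a 72% response rate, contacts needed = 171 / 0.72 ≈ 237.50 → 238.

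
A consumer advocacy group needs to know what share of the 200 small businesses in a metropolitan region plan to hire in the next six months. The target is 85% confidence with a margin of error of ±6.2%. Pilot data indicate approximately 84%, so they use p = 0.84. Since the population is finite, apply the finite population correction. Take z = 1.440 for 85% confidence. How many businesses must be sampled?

54

Unadjusted: n₀ = 1.440² × 0.84 × 0.16 / 0.062² ≈ 72.50, so n₀ = 73.
Finite population correction with N = 200: n = n₀ / (1 + (n₀−1)/N) = 73 / (1 + 72/200) = 73 / 1.3600 ≈ 53.68.
Rounding up, n = 54.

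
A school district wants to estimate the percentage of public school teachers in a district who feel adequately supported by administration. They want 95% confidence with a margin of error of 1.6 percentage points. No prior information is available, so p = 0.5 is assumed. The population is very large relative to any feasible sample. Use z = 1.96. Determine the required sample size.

With p = 0.5, p(1−p) = 0.25.
n = z²·p(1−p)/E² = 1.96² × 0.2500 / 0.016² = 3.8416 × 0.2500 / 0.000256 ≈ 3751.56.
Rounding up gives n = 3752.

3752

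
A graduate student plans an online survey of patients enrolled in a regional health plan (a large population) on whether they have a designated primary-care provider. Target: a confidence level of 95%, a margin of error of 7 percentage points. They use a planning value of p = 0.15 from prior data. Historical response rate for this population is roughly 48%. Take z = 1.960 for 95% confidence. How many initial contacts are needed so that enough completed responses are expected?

209

Completed interviews needed: n₀ = 1.960² × 0.1275 / 0.070² ≈ 99.96 → 100.
At a 48% response rate, contacts needed = 100 / 0.48 ≈ 208.33 → 209.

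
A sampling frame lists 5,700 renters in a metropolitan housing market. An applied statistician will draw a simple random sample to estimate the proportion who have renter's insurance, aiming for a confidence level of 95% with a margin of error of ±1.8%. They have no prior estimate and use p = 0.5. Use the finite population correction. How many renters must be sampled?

For 95% confidence, z = 1.96.
Unadjusted: n₀ = 1.96² × 0.50 × 0.50 / 0.018² ≈ 2964.20, so n₀ = 2965.
Finite population correction with N = 5,700: n = n₀ / (1 + (n₀−1)/N) = 2965 / (1 + 2964/5700) = 2965 / 1.5200 ≈ 1950.66.
Rounding up, n = 1951.

1951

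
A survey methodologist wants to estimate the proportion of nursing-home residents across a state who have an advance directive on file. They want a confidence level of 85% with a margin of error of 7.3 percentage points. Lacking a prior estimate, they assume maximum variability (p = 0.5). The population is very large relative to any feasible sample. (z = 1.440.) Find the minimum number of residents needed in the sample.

With p = 0.5, p(1−p) = 0.25.
n = z²·p(1−p)/E² = 1.440² × 0.2500 / 0.073² = 2.0736 × 0.2500 / 0.005329 ≈ 97.28.
Rounding up gives n = 98.

98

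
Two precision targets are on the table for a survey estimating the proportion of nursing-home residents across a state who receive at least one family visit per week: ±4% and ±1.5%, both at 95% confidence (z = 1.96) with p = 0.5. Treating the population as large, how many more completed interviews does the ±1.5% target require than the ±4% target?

At ±4%: n = 1.96² × 0.2500 / 0.040² ≈ 600.25 → 601.
At ±1.5%: n = 1.96² × 0.2500 / 0.015² ≈ 4268.44 → 4269.
Additional respondents: 4269 − 601 = 3668.

3668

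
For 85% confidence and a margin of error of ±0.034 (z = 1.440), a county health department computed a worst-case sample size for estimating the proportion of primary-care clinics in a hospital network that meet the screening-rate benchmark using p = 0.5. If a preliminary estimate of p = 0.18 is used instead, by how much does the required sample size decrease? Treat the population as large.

184

Conservative (p = 0.5): n = 1.440² × 0.25 / 0.034² ≈ 448.44 → 449.
Using p = 0.18: p(1−p) = 0.1476, so n = 1.440² × 0.1476 / 0.034² ≈ 264.76 → 265.
Reduction: 449 − 265 = 184.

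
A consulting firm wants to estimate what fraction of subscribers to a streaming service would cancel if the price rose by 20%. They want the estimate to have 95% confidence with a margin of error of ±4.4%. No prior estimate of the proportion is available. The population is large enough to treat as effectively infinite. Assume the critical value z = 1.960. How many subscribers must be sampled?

With no prior estimate, use p = 0.5, giving p(1−p) = 0.25.
n = z²·p(1−p)/E² = 1.960² × 0.2500 / 0.044² = 3.8416 × 0.2500 / 0.001936 ≈ 496.07.
Rounding up gives n = 497.

497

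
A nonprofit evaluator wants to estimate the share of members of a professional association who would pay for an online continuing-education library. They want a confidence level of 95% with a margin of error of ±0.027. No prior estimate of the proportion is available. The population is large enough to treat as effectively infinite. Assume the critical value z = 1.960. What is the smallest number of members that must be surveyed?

With no prior estimate, use p = 0.5, giving p(1−p) = 0.25.
n = z²·p(1−p)/E² = 1.960² × 0.2500 / 0.027² = 3.8416 × 0.2500 / 0.000729 ≈ 1317.42.
Rounding up gives n = 1318.

1318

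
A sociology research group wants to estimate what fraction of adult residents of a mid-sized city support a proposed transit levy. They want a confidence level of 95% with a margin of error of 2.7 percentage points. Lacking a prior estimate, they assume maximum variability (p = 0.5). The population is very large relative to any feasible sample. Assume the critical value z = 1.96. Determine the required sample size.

1318

With p = 0.5, p(1−p) = 0.25.
n = z²·p(1−p)/E² = 1.96² × 0.2500 / 0.027² = 3.8416 × 0.2500 / 0.000729 ≈ 1317.42.
Rounding up gives n = 1318.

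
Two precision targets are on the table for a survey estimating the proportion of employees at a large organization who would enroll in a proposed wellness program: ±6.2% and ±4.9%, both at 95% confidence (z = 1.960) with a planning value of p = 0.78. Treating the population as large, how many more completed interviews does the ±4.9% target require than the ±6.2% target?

103

At ±6.2%: n = 1.960² × 0.1716 / 0.062² ≈ 171.49 → 172.
At ±4.9%: n = 1.960² × 0.1716 / 0.049² ≈ 274.56 → 275.
Additional respondents: 275 − 172 = 103.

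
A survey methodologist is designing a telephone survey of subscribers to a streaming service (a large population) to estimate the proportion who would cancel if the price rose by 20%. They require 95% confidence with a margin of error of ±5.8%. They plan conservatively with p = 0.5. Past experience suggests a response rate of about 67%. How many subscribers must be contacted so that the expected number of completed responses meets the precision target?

427

For 95% confidence, z = 1.96.
Completed interviews needed: n₀ = 1.96² × 0.2500 / 0.058² ≈ 285.49 → 286.
At a 67% response rate, contacts needed = 286 / 0.67 ≈ 426.87 → 427.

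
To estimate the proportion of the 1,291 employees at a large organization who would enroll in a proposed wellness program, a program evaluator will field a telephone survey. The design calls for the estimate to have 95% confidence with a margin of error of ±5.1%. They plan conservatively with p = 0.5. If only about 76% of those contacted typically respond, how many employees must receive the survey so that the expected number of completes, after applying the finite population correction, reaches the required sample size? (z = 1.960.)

Completed interviews needed (unadjusted): n₀ = 1.960² × 0.2500 / 0.051² ≈ 369.24 → 370.
FPC for N = 1,291: n = 370 / (1 + 369/1291) = 370 / 1.2858 ≈ 287.75 → 288.
At a 76% response rate, contacts needed = 288 / 0.76 ≈ 378.95 → 379.

379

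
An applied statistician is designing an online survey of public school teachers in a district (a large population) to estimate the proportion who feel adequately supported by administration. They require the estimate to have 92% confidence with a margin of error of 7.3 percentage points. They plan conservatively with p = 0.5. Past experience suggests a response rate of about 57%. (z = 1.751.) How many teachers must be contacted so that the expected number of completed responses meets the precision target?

Completed interviews needed: n₀ = 1.751² × 0.2500 / 0.073² ≈ 143.84 → 144.
At a 57% response rate, contacts needed = 144 / 0.57 ≈ 252.63 → 253.

253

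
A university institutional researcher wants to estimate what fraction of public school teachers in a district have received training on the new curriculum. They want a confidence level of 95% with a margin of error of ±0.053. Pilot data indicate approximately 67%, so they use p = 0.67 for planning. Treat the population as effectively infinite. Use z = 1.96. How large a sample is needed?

303

With p = 0.67, p(1−p) = 0.2211.
n = z²·p(1−p)/E² = 1.96² × 0.2211 / 0.053² = 3.8416 × 0.2211 / 0.002809 ≈ 302.38.
Rounding up gives n = 303.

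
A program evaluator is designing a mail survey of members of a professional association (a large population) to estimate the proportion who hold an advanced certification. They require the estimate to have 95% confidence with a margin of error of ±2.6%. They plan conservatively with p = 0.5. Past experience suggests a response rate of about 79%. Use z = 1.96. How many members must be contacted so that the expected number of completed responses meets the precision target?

Completed interviews needed: n₀ = 1.96² × 0.2500 / 0.026² ≈ 1420.71 → 1421.
At a 79% response rate, contacts needed = 1421 / 0.79 ≈ 1798.73 → 1799.

1799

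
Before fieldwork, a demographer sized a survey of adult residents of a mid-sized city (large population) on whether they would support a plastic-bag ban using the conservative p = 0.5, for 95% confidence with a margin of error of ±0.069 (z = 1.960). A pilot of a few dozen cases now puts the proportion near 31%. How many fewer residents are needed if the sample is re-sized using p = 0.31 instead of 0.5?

Conservative (p = 0.5): n = 1.960² × 0.25 / 0.069² ≈ 201.72 → 202.
Using p = 0.31: p(1−p) = 0.2139, so n = 1.960² × 0.2139 / 0.069² ≈ 172.59 → 173.
Reduction: 202 − 173 = 29.

29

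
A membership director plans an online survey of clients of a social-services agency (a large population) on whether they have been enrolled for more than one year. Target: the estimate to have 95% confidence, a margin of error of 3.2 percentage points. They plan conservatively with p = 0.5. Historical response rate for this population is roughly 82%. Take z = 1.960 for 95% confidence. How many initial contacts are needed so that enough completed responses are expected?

Completed interviews needed: n₀ = 1.960² × 0.2500 / 0.032² ≈ 937.89 → 938.
At an 82% response rate, contacts needed = 938 / 0.82 ≈ 1143.90 → 1144.

1144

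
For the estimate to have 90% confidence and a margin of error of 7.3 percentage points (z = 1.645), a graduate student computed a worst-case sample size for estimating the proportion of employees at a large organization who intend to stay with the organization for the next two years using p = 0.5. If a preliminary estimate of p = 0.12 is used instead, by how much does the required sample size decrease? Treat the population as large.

73

Conservative (p = 0.5): n = 1.645² × 0.25 / 0.073² ≈ 126.95 → 127.
Using p = 0.12: p(1−p) = 0.1056, so n = 1.645² × 0.1056 / 0.073² ≈ 53.62 → 54.
Reduction: 127 − 54 = 73.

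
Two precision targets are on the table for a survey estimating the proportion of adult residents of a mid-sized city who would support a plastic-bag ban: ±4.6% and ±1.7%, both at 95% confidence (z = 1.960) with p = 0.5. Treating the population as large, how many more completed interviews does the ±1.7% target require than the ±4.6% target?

2870

At ±4.6%: n = 1.960² × 0.2500 / 0.046² ≈ 453.88 → 454.
At ±1.7%: n = 1.960² × 0.2500 / 0.017² ≈ 3323.18 → 3324.
Additional respondents: 3324 − 454 = 2870.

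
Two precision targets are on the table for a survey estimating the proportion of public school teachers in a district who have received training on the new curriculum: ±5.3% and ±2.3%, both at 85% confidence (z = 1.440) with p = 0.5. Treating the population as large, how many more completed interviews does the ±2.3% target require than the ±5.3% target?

At ±5.3%: n = 1.440² × 0.2500 / 0.053² ≈ 184.55 → 185.
At ±2.3%: n = 1.440² × 0.2500 / 0.023² ≈ 979.96 → 980.
Additional respondents: 980 − 185 = 795.

795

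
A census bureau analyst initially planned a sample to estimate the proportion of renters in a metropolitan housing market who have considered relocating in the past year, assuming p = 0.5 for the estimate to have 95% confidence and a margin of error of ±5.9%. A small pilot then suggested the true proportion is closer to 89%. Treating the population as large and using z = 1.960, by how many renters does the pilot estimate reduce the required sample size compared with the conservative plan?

167

Conservative (p = 0.5): n = 1.960² × 0.25 / 0.059² ≈ 275.90 → 276.
Using p = 0.89: p(1−p) = 0.0979, so n = 1.960² × 0.0979 / 0.059² ≈ 108.04 → 109.
Reduction: 276 − 109 = 167.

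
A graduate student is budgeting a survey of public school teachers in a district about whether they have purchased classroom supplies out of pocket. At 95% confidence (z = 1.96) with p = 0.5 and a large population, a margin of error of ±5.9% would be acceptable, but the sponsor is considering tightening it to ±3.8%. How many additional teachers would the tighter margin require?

390

At ±5.9%: n = 1.96² × 0.2500 / 0.059² ≈ 275.90 → 276.
At ±3.8%: n = 1.96² × 0.2500 / 0.038² ≈ 665.10 → 666.
Additional respondents: 666 − 276 = 390.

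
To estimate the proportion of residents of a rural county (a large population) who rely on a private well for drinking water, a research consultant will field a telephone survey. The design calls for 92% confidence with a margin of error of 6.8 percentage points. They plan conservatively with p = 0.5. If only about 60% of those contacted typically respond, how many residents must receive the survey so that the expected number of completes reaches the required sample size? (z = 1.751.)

Completed interviews needed: n₀ = 1.751² × 0.2500 / 0.068² ≈ 165.77 → 166.
At a 60% response rate, contacts needed = 166 / 0.60 ≈ 276.67 → 277.

277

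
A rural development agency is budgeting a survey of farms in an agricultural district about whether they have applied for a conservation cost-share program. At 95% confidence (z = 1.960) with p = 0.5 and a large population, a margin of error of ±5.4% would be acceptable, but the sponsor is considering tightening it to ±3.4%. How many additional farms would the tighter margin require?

At ±5.4%: n = 1.960² × 0.2500 / 0.054² ≈ 329.36 → 330.
At ±3.4%: n = 1.960² × 0.2500 / 0.034² ≈ 830.80 → 831.
Additional respondents: 831 − 330 = 501.

501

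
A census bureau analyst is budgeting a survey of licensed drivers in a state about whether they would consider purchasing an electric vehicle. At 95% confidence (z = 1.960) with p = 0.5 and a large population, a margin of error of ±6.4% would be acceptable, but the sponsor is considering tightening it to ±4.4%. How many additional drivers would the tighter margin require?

At ±6.4%: n = 1.960² × 0.2500 / 0.064² ≈ 234.47 → 235.
At ±4.4%: n = 1.960² × 0.2500 / 0.044² ≈ 496.07 → 497.
Additional respondents: 497 − 235 = 262.

262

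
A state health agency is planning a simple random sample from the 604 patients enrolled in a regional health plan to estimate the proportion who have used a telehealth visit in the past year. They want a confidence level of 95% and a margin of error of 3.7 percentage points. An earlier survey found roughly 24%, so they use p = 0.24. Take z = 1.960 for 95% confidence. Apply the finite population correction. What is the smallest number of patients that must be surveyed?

278

Unadjusted: n₀ = 1.960² × 0.24 × 0.76 / 0.037² ≈ 511.84, so n₀ = 512.
Finite population correction with N = 604: n = n₀ / (1 + (n₀−1)/N) = 512 / (1 + 511/604) = 512 / 1.8460 ≈ 277.35.
Rounding up, n = 278.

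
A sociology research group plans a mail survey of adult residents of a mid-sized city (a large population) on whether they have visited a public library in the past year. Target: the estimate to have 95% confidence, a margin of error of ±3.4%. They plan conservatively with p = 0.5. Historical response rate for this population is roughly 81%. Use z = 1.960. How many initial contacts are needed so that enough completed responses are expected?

1026

Completed interviews needed: n₀ = 1.960² × 0.2500 / 0.034² ≈ 830.80 → 831.
At an 81% response rate, contacts needed = 831 / 0.81 ≈ 1025.93 → 1026.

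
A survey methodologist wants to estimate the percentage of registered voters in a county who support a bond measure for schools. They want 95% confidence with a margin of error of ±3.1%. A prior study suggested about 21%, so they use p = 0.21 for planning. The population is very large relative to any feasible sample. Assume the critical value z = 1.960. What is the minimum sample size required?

664

With p = 0.21, p(1−p) = 0.1659.
n = z²·p(1−p)/E² = 1.960² × 0.1659 / 0.031² = 3.8416 × 0.1659 / 0.000961 ≈ 663.19.
Rounding up gives n = 664.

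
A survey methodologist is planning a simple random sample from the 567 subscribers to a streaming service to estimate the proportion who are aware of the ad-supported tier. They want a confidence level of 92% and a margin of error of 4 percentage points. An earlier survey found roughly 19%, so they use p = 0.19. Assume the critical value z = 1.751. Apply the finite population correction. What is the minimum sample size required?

195

Unadjusted: n₀ = 1.751² × 0.19 × 0.81 / 0.040² ≈ 294.91, so n₀ = 295.
Finite population correction with N = 567: n = n₀ / (1 + (n₀−1)/N) = 295 / (1 + 294/567) = 295 / 1.5185 ≈ 194.27.
Rounding up, n = 195.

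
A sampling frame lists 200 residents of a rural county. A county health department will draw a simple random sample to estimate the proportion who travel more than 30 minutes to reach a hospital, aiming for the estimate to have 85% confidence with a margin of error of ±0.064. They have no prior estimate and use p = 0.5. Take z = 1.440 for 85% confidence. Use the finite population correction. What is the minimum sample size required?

78

Unadjusted: n₀ = 1.440² × 0.50 × 0.50 / 0.064² ≈ 126.56, so n₀ = 127.
Finite population correction with N = 200: n = n₀ / (1 + (n₀−1)/N) = 127 / (1 + 126/200) = 127 / 1.6300 ≈ 77.91.
Rounding up, n = 78.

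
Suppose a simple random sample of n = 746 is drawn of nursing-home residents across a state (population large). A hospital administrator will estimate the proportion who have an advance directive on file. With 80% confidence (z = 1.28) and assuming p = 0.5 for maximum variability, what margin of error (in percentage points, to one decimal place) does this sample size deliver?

2.3

SE(p̂) = √[p(1−p)/n] = √[0.2500/746] = 0.01831.
E = z × SE = 1.28 × 0.01831 = 0.02343, or 2.3 percentage points.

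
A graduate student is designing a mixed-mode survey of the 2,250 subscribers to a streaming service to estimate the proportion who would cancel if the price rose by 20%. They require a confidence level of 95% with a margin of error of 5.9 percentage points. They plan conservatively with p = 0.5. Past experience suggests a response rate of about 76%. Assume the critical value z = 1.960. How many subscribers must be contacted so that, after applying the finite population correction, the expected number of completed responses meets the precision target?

324

Completed interviews needed (unadjusted): n₀ = 1.960² × 0.2500 / 0.059² ≈ 275.90 → 276.
FPC for N = 2,250: n = 276 / (1 + 275/2250) = 276 / 1.1222 ≈ 245.94 → 246.
At a 76% response rate, contacts needed = 246 / 0.76 ≈ 323.68 → 324.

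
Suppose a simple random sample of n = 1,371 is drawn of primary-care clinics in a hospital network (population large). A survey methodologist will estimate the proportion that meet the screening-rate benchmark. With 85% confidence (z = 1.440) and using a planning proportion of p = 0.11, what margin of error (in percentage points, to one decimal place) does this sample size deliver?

1.2

SE(p̂) = √[p(1−p)/n] = √[0.0979/1371] = 0.00845.
E = z × SE = 1.440 × 0.00845 = 0.01217, or 1.2 percentage points.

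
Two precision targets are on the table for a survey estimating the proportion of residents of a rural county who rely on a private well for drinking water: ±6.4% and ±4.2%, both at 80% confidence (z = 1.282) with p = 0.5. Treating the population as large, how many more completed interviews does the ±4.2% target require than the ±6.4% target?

At ±6.4%: n = 1.282² × 0.2500 / 0.064² ≈ 100.31 → 101.
At ±4.2%: n = 1.282² × 0.2500 / 0.042² ≈ 232.93 → 233.
Additional respondents: 233 − 101 = 132.

132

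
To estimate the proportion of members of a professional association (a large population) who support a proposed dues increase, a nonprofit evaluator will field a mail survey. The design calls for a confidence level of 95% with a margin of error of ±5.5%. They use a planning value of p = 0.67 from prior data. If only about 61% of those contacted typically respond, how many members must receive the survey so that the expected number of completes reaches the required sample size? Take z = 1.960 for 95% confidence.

Completed interviews needed: n₀ = 1.960² × 0.2211 / 0.055² ≈ 280.79 → 281.
At a 61% response rate, contacts needed = 281 / 0.61 ≈ 460.66 → 461.

461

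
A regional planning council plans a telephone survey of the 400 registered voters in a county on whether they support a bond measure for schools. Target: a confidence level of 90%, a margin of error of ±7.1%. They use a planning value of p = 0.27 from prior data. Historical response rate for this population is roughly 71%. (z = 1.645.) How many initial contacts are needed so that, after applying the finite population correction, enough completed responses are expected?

Completed interviews needed (unadjusted): n₀ = 1.645² × 0.1971 / 0.071² ≈ 105.80 → 106.
FPC for N = 400: n = 106 / (1 + 105/400) = 106 / 1.2625 ≈ 83.96 → 84.
At a 71% response rate, contacts needed = 84 / 0.71 ≈ 118.31 → 119.

119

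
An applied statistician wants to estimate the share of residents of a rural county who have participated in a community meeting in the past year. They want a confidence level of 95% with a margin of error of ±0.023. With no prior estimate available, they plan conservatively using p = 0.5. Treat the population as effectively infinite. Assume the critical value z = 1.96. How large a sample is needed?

With p = 0.5, p(1−p) = 0.25.
n = z²·p(1−p)/E² = 1.96² × 0.2500 / 0.023² = 3.8416 × 0.2500 / 0.000529 ≈ 1815.50.
Rounding up gives n = 1816.

1816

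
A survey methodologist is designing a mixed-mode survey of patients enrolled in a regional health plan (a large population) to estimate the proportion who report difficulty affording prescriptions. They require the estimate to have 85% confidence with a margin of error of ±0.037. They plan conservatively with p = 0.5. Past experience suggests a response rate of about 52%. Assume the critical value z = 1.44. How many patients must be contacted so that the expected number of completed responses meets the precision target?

Completed interviews needed: n₀ = 1.44² × 0.2500 / 0.037² ≈ 378.67 → 379.
At a 52% response rate, contacts needed = 379 / 0.52 ≈ 728.85 → 729.

729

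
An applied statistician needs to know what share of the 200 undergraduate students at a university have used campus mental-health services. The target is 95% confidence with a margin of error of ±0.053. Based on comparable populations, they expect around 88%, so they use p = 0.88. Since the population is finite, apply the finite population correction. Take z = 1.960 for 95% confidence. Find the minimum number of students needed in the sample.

Unadjusted: n₀ = 1.960² × 0.88 × 0.12 / 0.053² ≈ 144.42, so n₀ = 145.
Finite population correction with N = 200: n = n₀ / (1 + (n₀−1)/N) = 145 / (1 + 144/200) = 145 / 1.7200 ≈ 84.30.
Rounding up, n = 85.

85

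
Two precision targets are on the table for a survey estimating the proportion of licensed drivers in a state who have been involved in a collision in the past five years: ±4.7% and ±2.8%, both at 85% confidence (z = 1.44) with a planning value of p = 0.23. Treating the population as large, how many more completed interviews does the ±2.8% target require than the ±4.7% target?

302

At ±4.7%: n = 1.44² × 0.1771 / 0.047² ≈ 166.24 → 167.
At ±2.8%: n = 1.44² × 0.1771 / 0.028² ≈ 468.41 → 469.
Additional respondents: 469 − 167 = 302.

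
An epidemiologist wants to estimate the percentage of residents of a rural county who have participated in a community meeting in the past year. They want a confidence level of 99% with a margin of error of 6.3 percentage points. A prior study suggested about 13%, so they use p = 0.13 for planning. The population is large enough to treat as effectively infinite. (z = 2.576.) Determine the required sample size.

190

With p = 0.13, p(1−p) = 0.1131.
n = z²·p(1−p)/E² = 2.576² × 0.1131 / 0.063² = 6.6358 × 0.1131 / 0.003969 ≈ 189.09.
Rounding up gives n = 190.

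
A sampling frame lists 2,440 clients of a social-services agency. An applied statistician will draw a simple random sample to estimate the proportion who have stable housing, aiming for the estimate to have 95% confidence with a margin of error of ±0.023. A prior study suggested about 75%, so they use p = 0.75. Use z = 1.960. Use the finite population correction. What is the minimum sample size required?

875

Unadjusted: n₀ = 1.960² × 0.75 × 0.25 / 0.023² ≈ 1361.63, so n₀ = 1362.
Finite population correction with N = 2,440: n = n₀ / (1 + (n₀−1)/N) = 1362 / (1 + 1361/2440) = 1362 / 1.5578 ≈ 874.32.
Rounding up, n = 875.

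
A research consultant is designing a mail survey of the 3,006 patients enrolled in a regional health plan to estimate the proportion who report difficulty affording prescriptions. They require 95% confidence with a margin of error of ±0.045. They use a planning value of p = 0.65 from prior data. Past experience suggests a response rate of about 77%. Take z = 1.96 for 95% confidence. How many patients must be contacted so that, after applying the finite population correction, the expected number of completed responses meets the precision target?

491

Completed interviews needed (unadjusted): n₀ = 1.96² × 0.2275 / 0.045² ≈ 431.59 → 432.
FPC for N = 3,006: n = 432 / (1 + 431/3006) = 432 / 1.1434 ≈ 377.83 → 378.
At a 77% response rate, contacts needed = 378 / 0.77 ≈ 490.91 → 491.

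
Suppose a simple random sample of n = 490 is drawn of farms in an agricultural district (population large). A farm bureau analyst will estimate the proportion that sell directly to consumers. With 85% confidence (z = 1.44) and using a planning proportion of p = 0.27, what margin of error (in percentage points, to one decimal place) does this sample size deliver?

SE(p̂) = √[p(1−p)/n] = √[0.1971/490] = 0.02006.
E = z × SE = 1.44 × 0.02006 = 0.02888, or 2.9 percentage points.

2.9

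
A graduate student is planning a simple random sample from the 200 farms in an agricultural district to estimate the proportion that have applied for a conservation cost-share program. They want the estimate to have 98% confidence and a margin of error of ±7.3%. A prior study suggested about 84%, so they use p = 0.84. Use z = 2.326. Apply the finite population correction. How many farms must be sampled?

82

Unadjusted: n₀ = 2.326² × 0.84 × 0.16 / 0.073² ≈ 136.45, so n₀ = 137.
Finite population correction with N = 200: n = n₀ / (1 + (n₀−1)/N) = 137 / (1 + 136/200) = 137 / 1.6800 ≈ 81.55.
Rounding up, n = 82.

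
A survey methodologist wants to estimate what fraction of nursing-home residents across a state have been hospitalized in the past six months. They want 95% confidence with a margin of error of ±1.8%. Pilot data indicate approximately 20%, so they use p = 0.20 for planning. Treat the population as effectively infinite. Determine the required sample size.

For 95% confidence, z = 1.96.
With p = 0.20, p(1−p) = 0.1600.
n = z²·p(1−p)/E² = 1.96² × 0.1600 / 0.018² = 3.8416 × 0.1600 / 0.000324 ≈ 1897.09.
Rounding up gives n = 1898.

1898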